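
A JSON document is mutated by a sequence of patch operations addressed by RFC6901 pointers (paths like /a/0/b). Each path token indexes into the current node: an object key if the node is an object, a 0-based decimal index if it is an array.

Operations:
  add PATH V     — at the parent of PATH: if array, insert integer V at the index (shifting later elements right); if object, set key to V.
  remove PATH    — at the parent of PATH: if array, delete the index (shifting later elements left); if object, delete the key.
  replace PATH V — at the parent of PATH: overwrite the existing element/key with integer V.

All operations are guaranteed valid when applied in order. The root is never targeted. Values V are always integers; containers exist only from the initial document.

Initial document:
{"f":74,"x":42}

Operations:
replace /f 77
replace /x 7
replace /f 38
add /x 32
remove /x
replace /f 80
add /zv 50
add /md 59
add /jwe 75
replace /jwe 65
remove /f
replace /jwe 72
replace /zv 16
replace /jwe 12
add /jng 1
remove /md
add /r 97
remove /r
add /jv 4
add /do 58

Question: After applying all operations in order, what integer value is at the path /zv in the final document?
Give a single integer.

After op 1 (replace /f 77): {"f":77,"x":42}
After op 2 (replace /x 7): {"f":77,"x":7}
After op 3 (replace /f 38): {"f":38,"x":7}
After op 4 (add /x 32): {"f":38,"x":32}
After op 5 (remove /x): {"f":38}
After op 6 (replace /f 80): {"f":80}
After op 7 (add /zv 50): {"f":80,"zv":50}
After op 8 (add /md 59): {"f":80,"md":59,"zv":50}
After op 9 (add /jwe 75): {"f":80,"jwe":75,"md":59,"zv":50}
After op 10 (replace /jwe 65): {"f":80,"jwe":65,"md":59,"zv":50}
After op 11 (remove /f): {"jwe":65,"md":59,"zv":50}
After op 12 (replace /jwe 72): {"jwe":72,"md":59,"zv":50}
After op 13 (replace /zv 16): {"jwe":72,"md":59,"zv":16}
After op 14 (replace /jwe 12): {"jwe":12,"md":59,"zv":16}
After op 15 (add /jng 1): {"jng":1,"jwe":12,"md":59,"zv":16}
After op 16 (remove /md): {"jng":1,"jwe":12,"zv":16}
After op 17 (add /r 97): {"jng":1,"jwe":12,"r":97,"zv":16}
After op 18 (remove /r): {"jng":1,"jwe":12,"zv":16}
After op 19 (add /jv 4): {"jng":1,"jv":4,"jwe":12,"zv":16}
After op 20 (add /do 58): {"do":58,"jng":1,"jv":4,"jwe":12,"zv":16}
Value at /zv: 16

Answer: 16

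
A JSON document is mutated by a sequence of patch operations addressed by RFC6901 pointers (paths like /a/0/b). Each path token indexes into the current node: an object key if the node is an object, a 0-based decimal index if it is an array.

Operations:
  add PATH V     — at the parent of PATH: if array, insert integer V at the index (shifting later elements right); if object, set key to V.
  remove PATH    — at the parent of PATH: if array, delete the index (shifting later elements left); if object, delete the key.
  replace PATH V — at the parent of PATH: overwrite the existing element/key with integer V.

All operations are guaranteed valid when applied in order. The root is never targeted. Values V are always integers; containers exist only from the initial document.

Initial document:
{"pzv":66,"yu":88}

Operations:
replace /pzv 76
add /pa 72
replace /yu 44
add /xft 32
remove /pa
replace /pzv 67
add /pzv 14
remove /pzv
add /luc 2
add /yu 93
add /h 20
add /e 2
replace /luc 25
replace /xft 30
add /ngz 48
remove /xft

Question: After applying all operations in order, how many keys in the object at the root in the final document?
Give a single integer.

Answer: 5

Derivation:
After op 1 (replace /pzv 76): {"pzv":76,"yu":88}
After op 2 (add /pa 72): {"pa":72,"pzv":76,"yu":88}
After op 3 (replace /yu 44): {"pa":72,"pzv":76,"yu":44}
After op 4 (add /xft 32): {"pa":72,"pzv":76,"xft":32,"yu":44}
After op 5 (remove /pa): {"pzv":76,"xft":32,"yu":44}
After op 6 (replace /pzv 67): {"pzv":67,"xft":32,"yu":44}
After op 7 (add /pzv 14): {"pzv":14,"xft":32,"yu":44}
After op 8 (remove /pzv): {"xft":32,"yu":44}
After op 9 (add /luc 2): {"luc":2,"xft":32,"yu":44}
After op 10 (add /yu 93): {"luc":2,"xft":32,"yu":93}
After op 11 (add /h 20): {"h":20,"luc":2,"xft":32,"yu":93}
After op 12 (add /e 2): {"e":2,"h":20,"luc":2,"xft":32,"yu":93}
After op 13 (replace /luc 25): {"e":2,"h":20,"luc":25,"xft":32,"yu":93}
After op 14 (replace /xft 30): {"e":2,"h":20,"luc":25,"xft":30,"yu":93}
After op 15 (add /ngz 48): {"e":2,"h":20,"luc":25,"ngz":48,"xft":30,"yu":93}
After op 16 (remove /xft): {"e":2,"h":20,"luc":25,"ngz":48,"yu":93}
Size at the root: 5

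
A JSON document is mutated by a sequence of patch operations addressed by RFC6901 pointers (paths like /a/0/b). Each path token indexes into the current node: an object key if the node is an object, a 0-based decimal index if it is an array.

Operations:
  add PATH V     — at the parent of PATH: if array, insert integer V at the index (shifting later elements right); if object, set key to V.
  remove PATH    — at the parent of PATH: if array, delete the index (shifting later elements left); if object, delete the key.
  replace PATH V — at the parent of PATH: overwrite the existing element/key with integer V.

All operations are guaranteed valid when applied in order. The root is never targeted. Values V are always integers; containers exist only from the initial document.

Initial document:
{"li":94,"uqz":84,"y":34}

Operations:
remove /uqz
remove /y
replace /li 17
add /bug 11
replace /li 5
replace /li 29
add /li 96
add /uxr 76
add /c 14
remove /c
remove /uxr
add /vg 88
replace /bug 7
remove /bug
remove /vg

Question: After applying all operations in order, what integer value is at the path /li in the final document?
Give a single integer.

Answer: 96

Derivation:
After op 1 (remove /uqz): {"li":94,"y":34}
After op 2 (remove /y): {"li":94}
After op 3 (replace /li 17): {"li":17}
After op 4 (add /bug 11): {"bug":11,"li":17}
After op 5 (replace /li 5): {"bug":11,"li":5}
After op 6 (replace /li 29): {"bug":11,"li":29}
After op 7 (add /li 96): {"bug":11,"li":96}
After op 8 (add /uxr 76): {"bug":11,"li":96,"uxr":76}
After op 9 (add /c 14): {"bug":11,"c":14,"li":96,"uxr":76}
After op 10 (remove /c): {"bug":11,"li":96,"uxr":76}
After op 11 (remove /uxr): {"bug":11,"li":96}
After op 12 (add /vg 88): {"bug":11,"li":96,"vg":88}
After op 13 (replace /bug 7): {"bug":7,"li":96,"vg":88}
After op 14 (remove /bug): {"li":96,"vg":88}
After op 15 (remove /vg): {"li":96}
Value at /li: 96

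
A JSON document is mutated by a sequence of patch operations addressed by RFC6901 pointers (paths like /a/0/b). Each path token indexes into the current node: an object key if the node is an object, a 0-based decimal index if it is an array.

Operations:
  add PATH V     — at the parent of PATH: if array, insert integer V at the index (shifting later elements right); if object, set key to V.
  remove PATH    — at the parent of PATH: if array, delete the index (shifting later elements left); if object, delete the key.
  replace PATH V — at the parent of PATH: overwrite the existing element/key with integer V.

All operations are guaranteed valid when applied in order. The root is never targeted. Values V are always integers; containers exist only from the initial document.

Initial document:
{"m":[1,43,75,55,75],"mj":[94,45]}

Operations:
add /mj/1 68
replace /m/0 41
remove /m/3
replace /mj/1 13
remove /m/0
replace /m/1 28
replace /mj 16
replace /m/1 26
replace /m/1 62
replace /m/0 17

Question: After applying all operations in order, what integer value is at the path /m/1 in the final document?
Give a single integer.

After op 1 (add /mj/1 68): {"m":[1,43,75,55,75],"mj":[94,68,45]}
After op 2 (replace /m/0 41): {"m":[41,43,75,55,75],"mj":[94,68,45]}
After op 3 (remove /m/3): {"m":[41,43,75,75],"mj":[94,68,45]}
After op 4 (replace /mj/1 13): {"m":[41,43,75,75],"mj":[94,13,45]}
After op 5 (remove /m/0): {"m":[43,75,75],"mj":[94,13,45]}
After op 6 (replace /m/1 28): {"m":[43,28,75],"mj":[94,13,45]}
After op 7 (replace /mj 16): {"m":[43,28,75],"mj":16}
After op 8 (replace /m/1 26): {"m":[43,26,75],"mj":16}
After op 9 (replace /m/1 62): {"m":[43,62,75],"mj":16}
After op 10 (replace /m/0 17): {"m":[17,62,75],"mj":16}
Value at /m/1: 62

Answer: 62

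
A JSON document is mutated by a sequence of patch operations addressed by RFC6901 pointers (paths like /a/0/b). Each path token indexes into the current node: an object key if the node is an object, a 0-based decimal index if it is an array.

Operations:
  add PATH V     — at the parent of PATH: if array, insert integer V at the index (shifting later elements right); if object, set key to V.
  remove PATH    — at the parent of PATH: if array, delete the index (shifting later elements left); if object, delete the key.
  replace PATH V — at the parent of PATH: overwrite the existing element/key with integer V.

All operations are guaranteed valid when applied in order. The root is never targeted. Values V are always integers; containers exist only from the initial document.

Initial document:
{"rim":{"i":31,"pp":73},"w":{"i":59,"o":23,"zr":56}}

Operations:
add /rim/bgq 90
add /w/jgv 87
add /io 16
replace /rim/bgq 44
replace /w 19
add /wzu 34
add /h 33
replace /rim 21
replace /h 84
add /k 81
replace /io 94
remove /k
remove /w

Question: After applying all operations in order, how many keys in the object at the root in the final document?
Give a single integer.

Answer: 4

Derivation:
After op 1 (add /rim/bgq 90): {"rim":{"bgq":90,"i":31,"pp":73},"w":{"i":59,"o":23,"zr":56}}
After op 2 (add /w/jgv 87): {"rim":{"bgq":90,"i":31,"pp":73},"w":{"i":59,"jgv":87,"o":23,"zr":56}}
After op 3 (add /io 16): {"io":16,"rim":{"bgq":90,"i":31,"pp":73},"w":{"i":59,"jgv":87,"o":23,"zr":56}}
After op 4 (replace /rim/bgq 44): {"io":16,"rim":{"bgq":44,"i":31,"pp":73},"w":{"i":59,"jgv":87,"o":23,"zr":56}}
After op 5 (replace /w 19): {"io":16,"rim":{"bgq":44,"i":31,"pp":73},"w":19}
After op 6 (add /wzu 34): {"io":16,"rim":{"bgq":44,"i":31,"pp":73},"w":19,"wzu":34}
After op 7 (add /h 33): {"h":33,"io":16,"rim":{"bgq":44,"i":31,"pp":73},"w":19,"wzu":34}
After op 8 (replace /rim 21): {"h":33,"io":16,"rim":21,"w":19,"wzu":34}
After op 9 (replace /h 84): {"h":84,"io":16,"rim":21,"w":19,"wzu":34}
After op 10 (add /k 81): {"h":84,"io":16,"k":81,"rim":21,"w":19,"wzu":34}
After op 11 (replace /io 94): {"h":84,"io":94,"k":81,"rim":21,"w":19,"wzu":34}
After op 12 (remove /k): {"h":84,"io":94,"rim":21,"w":19,"wzu":34}
After op 13 (remove /w): {"h":84,"io":94,"rim":21,"wzu":34}
Size at the root: 4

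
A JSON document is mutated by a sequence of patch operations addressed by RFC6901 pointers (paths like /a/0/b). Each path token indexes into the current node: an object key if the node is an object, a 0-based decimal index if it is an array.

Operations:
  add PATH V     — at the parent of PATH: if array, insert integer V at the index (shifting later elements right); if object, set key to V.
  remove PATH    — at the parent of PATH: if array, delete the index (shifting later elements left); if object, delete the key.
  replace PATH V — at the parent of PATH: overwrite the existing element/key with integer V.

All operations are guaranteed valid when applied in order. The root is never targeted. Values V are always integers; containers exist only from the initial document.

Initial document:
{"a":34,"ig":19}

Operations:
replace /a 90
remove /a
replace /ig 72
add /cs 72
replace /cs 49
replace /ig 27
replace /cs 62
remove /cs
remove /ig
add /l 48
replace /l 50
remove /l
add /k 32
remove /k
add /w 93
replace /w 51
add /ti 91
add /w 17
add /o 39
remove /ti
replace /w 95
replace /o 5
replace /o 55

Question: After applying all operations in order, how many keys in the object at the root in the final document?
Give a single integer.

Answer: 2

Derivation:
After op 1 (replace /a 90): {"a":90,"ig":19}
After op 2 (remove /a): {"ig":19}
After op 3 (replace /ig 72): {"ig":72}
After op 4 (add /cs 72): {"cs":72,"ig":72}
After op 5 (replace /cs 49): {"cs":49,"ig":72}
After op 6 (replace /ig 27): {"cs":49,"ig":27}
After op 7 (replace /cs 62): {"cs":62,"ig":27}
After op 8 (remove /cs): {"ig":27}
After op 9 (remove /ig): {}
After op 10 (add /l 48): {"l":48}
After op 11 (replace /l 50): {"l":50}
After op 12 (remove /l): {}
After op 13 (add /k 32): {"k":32}
After op 14 (remove /k): {}
After op 15 (add /w 93): {"w":93}
After op 16 (replace /w 51): {"w":51}
After op 17 (add /ti 91): {"ti":91,"w":51}
After op 18 (add /w 17): {"ti":91,"w":17}
After op 19 (add /o 39): {"o":39,"ti":91,"w":17}
After op 20 (remove /ti): {"o":39,"w":17}
After op 21 (replace /w 95): {"o":39,"w":95}
After op 22 (replace /o 5): {"o":5,"w":95}
After op 23 (replace /o 55): {"o":55,"w":95}
Size at the root: 2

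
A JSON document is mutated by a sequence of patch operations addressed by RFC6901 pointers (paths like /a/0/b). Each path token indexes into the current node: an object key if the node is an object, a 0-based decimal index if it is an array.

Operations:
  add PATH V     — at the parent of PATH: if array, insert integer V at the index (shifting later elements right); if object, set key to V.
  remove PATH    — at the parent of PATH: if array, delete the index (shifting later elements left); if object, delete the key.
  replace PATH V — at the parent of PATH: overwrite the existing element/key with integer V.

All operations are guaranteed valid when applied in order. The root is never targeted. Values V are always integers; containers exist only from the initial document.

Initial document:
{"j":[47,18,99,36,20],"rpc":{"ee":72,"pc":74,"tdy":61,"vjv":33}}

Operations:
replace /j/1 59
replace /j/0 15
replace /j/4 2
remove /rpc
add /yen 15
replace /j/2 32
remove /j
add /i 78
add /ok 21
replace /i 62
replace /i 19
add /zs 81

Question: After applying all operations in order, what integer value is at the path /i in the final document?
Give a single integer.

After op 1 (replace /j/1 59): {"j":[47,59,99,36,20],"rpc":{"ee":72,"pc":74,"tdy":61,"vjv":33}}
After op 2 (replace /j/0 15): {"j":[15,59,99,36,20],"rpc":{"ee":72,"pc":74,"tdy":61,"vjv":33}}
After op 3 (replace /j/4 2): {"j":[15,59,99,36,2],"rpc":{"ee":72,"pc":74,"tdy":61,"vjv":33}}
After op 4 (remove /rpc): {"j":[15,59,99,36,2]}
After op 5 (add /yen 15): {"j":[15,59,99,36,2],"yen":15}
After op 6 (replace /j/2 32): {"j":[15,59,32,36,2],"yen":15}
After op 7 (remove /j): {"yen":15}
After op 8 (add /i 78): {"i":78,"yen":15}
After op 9 (add /ok 21): {"i":78,"ok":21,"yen":15}
After op 10 (replace /i 62): {"i":62,"ok":21,"yen":15}
After op 11 (replace /i 19): {"i":19,"ok":21,"yen":15}
After op 12 (add /zs 81): {"i":19,"ok":21,"yen":15,"zs":81}
Value at /i: 19

Answer: 19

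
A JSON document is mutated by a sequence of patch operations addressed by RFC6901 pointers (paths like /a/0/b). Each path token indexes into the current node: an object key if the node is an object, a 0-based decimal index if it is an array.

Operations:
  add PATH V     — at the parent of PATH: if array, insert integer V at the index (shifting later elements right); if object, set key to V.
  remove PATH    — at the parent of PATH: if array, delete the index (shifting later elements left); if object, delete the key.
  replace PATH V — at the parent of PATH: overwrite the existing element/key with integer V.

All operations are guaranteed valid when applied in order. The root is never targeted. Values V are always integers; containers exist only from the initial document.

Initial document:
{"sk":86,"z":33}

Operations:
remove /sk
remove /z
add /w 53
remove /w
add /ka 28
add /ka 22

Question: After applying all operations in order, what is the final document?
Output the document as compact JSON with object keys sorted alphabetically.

After op 1 (remove /sk): {"z":33}
After op 2 (remove /z): {}
After op 3 (add /w 53): {"w":53}
After op 4 (remove /w): {}
After op 5 (add /ka 28): {"ka":28}
After op 6 (add /ka 22): {"ka":22}

Answer: {"ka":22}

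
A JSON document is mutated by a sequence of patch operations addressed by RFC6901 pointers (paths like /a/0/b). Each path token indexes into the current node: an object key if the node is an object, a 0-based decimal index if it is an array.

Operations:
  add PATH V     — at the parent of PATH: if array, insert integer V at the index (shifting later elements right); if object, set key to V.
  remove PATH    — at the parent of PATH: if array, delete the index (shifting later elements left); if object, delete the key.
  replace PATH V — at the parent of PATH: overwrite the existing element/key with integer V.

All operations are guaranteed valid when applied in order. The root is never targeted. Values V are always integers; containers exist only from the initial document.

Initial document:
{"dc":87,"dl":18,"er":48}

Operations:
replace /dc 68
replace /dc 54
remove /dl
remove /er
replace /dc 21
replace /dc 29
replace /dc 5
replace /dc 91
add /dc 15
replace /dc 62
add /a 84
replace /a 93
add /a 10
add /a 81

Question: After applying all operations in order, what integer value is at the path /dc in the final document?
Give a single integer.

After op 1 (replace /dc 68): {"dc":68,"dl":18,"er":48}
After op 2 (replace /dc 54): {"dc":54,"dl":18,"er":48}
After op 3 (remove /dl): {"dc":54,"er":48}
After op 4 (remove /er): {"dc":54}
After op 5 (replace /dc 21): {"dc":21}
After op 6 (replace /dc 29): {"dc":29}
After op 7 (replace /dc 5): {"dc":5}
After op 8 (replace /dc 91): {"dc":91}
After op 9 (add /dc 15): {"dc":15}
After op 10 (replace /dc 62): {"dc":62}
After op 11 (add /a 84): {"a":84,"dc":62}
After op 12 (replace /a 93): {"a":93,"dc":62}
After op 13 (add /a 10): {"a":10,"dc":62}
After op 14 (add /a 81): {"a":81,"dc":62}
Value at /dc: 62

Answer: 62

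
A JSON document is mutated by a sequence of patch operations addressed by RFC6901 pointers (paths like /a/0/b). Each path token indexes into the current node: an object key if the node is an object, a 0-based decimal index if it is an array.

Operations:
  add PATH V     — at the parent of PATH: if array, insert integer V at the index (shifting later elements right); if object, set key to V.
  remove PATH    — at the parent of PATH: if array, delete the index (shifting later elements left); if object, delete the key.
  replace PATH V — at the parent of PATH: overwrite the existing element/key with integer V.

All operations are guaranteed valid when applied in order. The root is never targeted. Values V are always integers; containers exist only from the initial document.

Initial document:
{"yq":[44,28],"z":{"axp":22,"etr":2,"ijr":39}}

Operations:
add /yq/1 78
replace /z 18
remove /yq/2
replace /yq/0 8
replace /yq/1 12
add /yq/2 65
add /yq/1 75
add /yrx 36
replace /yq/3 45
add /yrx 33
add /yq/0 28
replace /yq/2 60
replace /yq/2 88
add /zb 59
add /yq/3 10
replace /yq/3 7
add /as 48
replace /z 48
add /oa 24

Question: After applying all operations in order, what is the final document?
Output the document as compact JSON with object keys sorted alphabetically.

Answer: {"as":48,"oa":24,"yq":[28,8,88,7,12,45],"yrx":33,"z":48,"zb":59}

Derivation:
After op 1 (add /yq/1 78): {"yq":[44,78,28],"z":{"axp":22,"etr":2,"ijr":39}}
After op 2 (replace /z 18): {"yq":[44,78,28],"z":18}
After op 3 (remove /yq/2): {"yq":[44,78],"z":18}
After op 4 (replace /yq/0 8): {"yq":[8,78],"z":18}
After op 5 (replace /yq/1 12): {"yq":[8,12],"z":18}
After op 6 (add /yq/2 65): {"yq":[8,12,65],"z":18}
After op 7 (add /yq/1 75): {"yq":[8,75,12,65],"z":18}
After op 8 (add /yrx 36): {"yq":[8,75,12,65],"yrx":36,"z":18}
After op 9 (replace /yq/3 45): {"yq":[8,75,12,45],"yrx":36,"z":18}
After op 10 (add /yrx 33): {"yq":[8,75,12,45],"yrx":33,"z":18}
After op 11 (add /yq/0 28): {"yq":[28,8,75,12,45],"yrx":33,"z":18}
After op 12 (replace /yq/2 60): {"yq":[28,8,60,12,45],"yrx":33,"z":18}
After op 13 (replace /yq/2 88): {"yq":[28,8,88,12,45],"yrx":33,"z":18}
After op 14 (add /zb 59): {"yq":[28,8,88,12,45],"yrx":33,"z":18,"zb":59}
After op 15 (add /yq/3 10): {"yq":[28,8,88,10,12,45],"yrx":33,"z":18,"zb":59}
After op 16 (replace /yq/3 7): {"yq":[28,8,88,7,12,45],"yrx":33,"z":18,"zb":59}
After op 17 (add /as 48): {"as":48,"yq":[28,8,88,7,12,45],"yrx":33,"z":18,"zb":59}
After op 18 (replace /z 48): {"as":48,"yq":[28,8,88,7,12,45],"yrx":33,"z":48,"zb":59}
After op 19 (add /oa 24): {"as":48,"oa":24,"yq":[28,8,88,7,12,45],"yrx":33,"z":48,"zb":59}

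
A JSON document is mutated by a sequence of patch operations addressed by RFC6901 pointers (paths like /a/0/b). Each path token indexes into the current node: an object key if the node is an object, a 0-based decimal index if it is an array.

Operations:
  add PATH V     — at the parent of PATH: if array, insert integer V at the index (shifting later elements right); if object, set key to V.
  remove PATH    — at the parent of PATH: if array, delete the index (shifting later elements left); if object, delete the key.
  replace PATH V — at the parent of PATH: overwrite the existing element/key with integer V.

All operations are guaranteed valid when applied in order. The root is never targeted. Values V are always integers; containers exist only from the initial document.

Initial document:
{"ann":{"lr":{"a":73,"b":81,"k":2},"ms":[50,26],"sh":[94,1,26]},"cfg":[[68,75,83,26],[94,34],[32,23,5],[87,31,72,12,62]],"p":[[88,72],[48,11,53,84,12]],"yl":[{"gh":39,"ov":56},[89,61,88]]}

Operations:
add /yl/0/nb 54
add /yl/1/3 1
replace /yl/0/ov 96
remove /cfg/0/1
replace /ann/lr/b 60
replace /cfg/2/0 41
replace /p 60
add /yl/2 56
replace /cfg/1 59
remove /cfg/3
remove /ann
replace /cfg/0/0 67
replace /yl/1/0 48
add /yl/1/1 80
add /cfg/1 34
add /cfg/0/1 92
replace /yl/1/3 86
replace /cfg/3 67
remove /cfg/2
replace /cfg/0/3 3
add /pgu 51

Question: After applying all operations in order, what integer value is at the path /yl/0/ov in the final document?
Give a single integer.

Answer: 96

Derivation:
After op 1 (add /yl/0/nb 54): {"ann":{"lr":{"a":73,"b":81,"k":2},"ms":[50,26],"sh":[94,1,26]},"cfg":[[68,75,83,26],[94,34],[32,23,5],[87,31,72,12,62]],"p":[[88,72],[48,11,53,84,12]],"yl":[{"gh":39,"nb":54,"ov":56},[89,61,88]]}
After op 2 (add /yl/1/3 1): {"ann":{"lr":{"a":73,"b":81,"k":2},"ms":[50,26],"sh":[94,1,26]},"cfg":[[68,75,83,26],[94,34],[32,23,5],[87,31,72,12,62]],"p":[[88,72],[48,11,53,84,12]],"yl":[{"gh":39,"nb":54,"ov":56},[89,61,88,1]]}
After op 3 (replace /yl/0/ov 96): {"ann":{"lr":{"a":73,"b":81,"k":2},"ms":[50,26],"sh":[94,1,26]},"cfg":[[68,75,83,26],[94,34],[32,23,5],[87,31,72,12,62]],"p":[[88,72],[48,11,53,84,12]],"yl":[{"gh":39,"nb":54,"ov":96},[89,61,88,1]]}
After op 4 (remove /cfg/0/1): {"ann":{"lr":{"a":73,"b":81,"k":2},"ms":[50,26],"sh":[94,1,26]},"cfg":[[68,83,26],[94,34],[32,23,5],[87,31,72,12,62]],"p":[[88,72],[48,11,53,84,12]],"yl":[{"gh":39,"nb":54,"ov":96},[89,61,88,1]]}
After op 5 (replace /ann/lr/b 60): {"ann":{"lr":{"a":73,"b":60,"k":2},"ms":[50,26],"sh":[94,1,26]},"cfg":[[68,83,26],[94,34],[32,23,5],[87,31,72,12,62]],"p":[[88,72],[48,11,53,84,12]],"yl":[{"gh":39,"nb":54,"ov":96},[89,61,88,1]]}
After op 6 (replace /cfg/2/0 41): {"ann":{"lr":{"a":73,"b":60,"k":2},"ms":[50,26],"sh":[94,1,26]},"cfg":[[68,83,26],[94,34],[41,23,5],[87,31,72,12,62]],"p":[[88,72],[48,11,53,84,12]],"yl":[{"gh":39,"nb":54,"ov":96},[89,61,88,1]]}
After op 7 (replace /p 60): {"ann":{"lr":{"a":73,"b":60,"k":2},"ms":[50,26],"sh":[94,1,26]},"cfg":[[68,83,26],[94,34],[41,23,5],[87,31,72,12,62]],"p":60,"yl":[{"gh":39,"nb":54,"ov":96},[89,61,88,1]]}
After op 8 (add /yl/2 56): {"ann":{"lr":{"a":73,"b":60,"k":2},"ms":[50,26],"sh":[94,1,26]},"cfg":[[68,83,26],[94,34],[41,23,5],[87,31,72,12,62]],"p":60,"yl":[{"gh":39,"nb":54,"ov":96},[89,61,88,1],56]}
After op 9 (replace /cfg/1 59): {"ann":{"lr":{"a":73,"b":60,"k":2},"ms":[50,26],"sh":[94,1,26]},"cfg":[[68,83,26],59,[41,23,5],[87,31,72,12,62]],"p":60,"yl":[{"gh":39,"nb":54,"ov":96},[89,61,88,1],56]}
After op 10 (remove /cfg/3): {"ann":{"lr":{"a":73,"b":60,"k":2},"ms":[50,26],"sh":[94,1,26]},"cfg":[[68,83,26],59,[41,23,5]],"p":60,"yl":[{"gh":39,"nb":54,"ov":96},[89,61,88,1],56]}
After op 11 (remove /ann): {"cfg":[[68,83,26],59,[41,23,5]],"p":60,"yl":[{"gh":39,"nb":54,"ov":96},[89,61,88,1],56]}
After op 12 (replace /cfg/0/0 67): {"cfg":[[67,83,26],59,[41,23,5]],"p":60,"yl":[{"gh":39,"nb":54,"ov":96},[89,61,88,1],56]}
After op 13 (replace /yl/1/0 48): {"cfg":[[67,83,26],59,[41,23,5]],"p":60,"yl":[{"gh":39,"nb":54,"ov":96},[48,61,88,1],56]}
After op 14 (add /yl/1/1 80): {"cfg":[[67,83,26],59,[41,23,5]],"p":60,"yl":[{"gh":39,"nb":54,"ov":96},[48,80,61,88,1],56]}
After op 15 (add /cfg/1 34): {"cfg":[[67,83,26],34,59,[41,23,5]],"p":60,"yl":[{"gh":39,"nb":54,"ov":96},[48,80,61,88,1],56]}
After op 16 (add /cfg/0/1 92): {"cfg":[[67,92,83,26],34,59,[41,23,5]],"p":60,"yl":[{"gh":39,"nb":54,"ov":96},[48,80,61,88,1],56]}
After op 17 (replace /yl/1/3 86): {"cfg":[[67,92,83,26],34,59,[41,23,5]],"p":60,"yl":[{"gh":39,"nb":54,"ov":96},[48,80,61,86,1],56]}
After op 18 (replace /cfg/3 67): {"cfg":[[67,92,83,26],34,59,67],"p":60,"yl":[{"gh":39,"nb":54,"ov":96},[48,80,61,86,1],56]}
After op 19 (remove /cfg/2): {"cfg":[[67,92,83,26],34,67],"p":60,"yl":[{"gh":39,"nb":54,"ov":96},[48,80,61,86,1],56]}
After op 20 (replace /cfg/0/3 3): {"cfg":[[67,92,83,3],34,67],"p":60,"yl":[{"gh":39,"nb":54,"ov":96},[48,80,61,86,1],56]}
After op 21 (add /pgu 51): {"cfg":[[67,92,83,3],34,67],"p":60,"pgu":51,"yl":[{"gh":39,"nb":54,"ov":96},[48,80,61,86,1],56]}
Value at /yl/0/ov: 96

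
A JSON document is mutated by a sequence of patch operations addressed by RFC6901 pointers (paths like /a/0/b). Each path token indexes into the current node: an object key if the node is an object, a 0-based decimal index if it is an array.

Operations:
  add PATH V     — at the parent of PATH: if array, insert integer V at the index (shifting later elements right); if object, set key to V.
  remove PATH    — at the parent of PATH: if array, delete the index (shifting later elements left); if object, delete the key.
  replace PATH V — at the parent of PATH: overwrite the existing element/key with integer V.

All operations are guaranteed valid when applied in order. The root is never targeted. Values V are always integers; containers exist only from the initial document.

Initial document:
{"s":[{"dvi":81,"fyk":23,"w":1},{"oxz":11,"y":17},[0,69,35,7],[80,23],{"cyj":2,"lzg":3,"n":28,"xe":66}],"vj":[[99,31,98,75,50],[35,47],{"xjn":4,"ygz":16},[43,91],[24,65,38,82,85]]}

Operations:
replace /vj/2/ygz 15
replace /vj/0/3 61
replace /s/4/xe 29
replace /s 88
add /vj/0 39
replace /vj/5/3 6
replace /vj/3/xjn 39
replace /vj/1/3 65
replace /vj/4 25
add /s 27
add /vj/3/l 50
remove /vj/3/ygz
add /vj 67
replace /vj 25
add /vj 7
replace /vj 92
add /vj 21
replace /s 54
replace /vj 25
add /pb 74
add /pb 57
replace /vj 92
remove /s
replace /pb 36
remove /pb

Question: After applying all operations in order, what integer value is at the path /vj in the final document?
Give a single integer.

Answer: 92

Derivation:
After op 1 (replace /vj/2/ygz 15): {"s":[{"dvi":81,"fyk":23,"w":1},{"oxz":11,"y":17},[0,69,35,7],[80,23],{"cyj":2,"lzg":3,"n":28,"xe":66}],"vj":[[99,31,98,75,50],[35,47],{"xjn":4,"ygz":15},[43,91],[24,65,38,82,85]]}
After op 2 (replace /vj/0/3 61): {"s":[{"dvi":81,"fyk":23,"w":1},{"oxz":11,"y":17},[0,69,35,7],[80,23],{"cyj":2,"lzg":3,"n":28,"xe":66}],"vj":[[99,31,98,61,50],[35,47],{"xjn":4,"ygz":15},[43,91],[24,65,38,82,85]]}
After op 3 (replace /s/4/xe 29): {"s":[{"dvi":81,"fyk":23,"w":1},{"oxz":11,"y":17},[0,69,35,7],[80,23],{"cyj":2,"lzg":3,"n":28,"xe":29}],"vj":[[99,31,98,61,50],[35,47],{"xjn":4,"ygz":15},[43,91],[24,65,38,82,85]]}
After op 4 (replace /s 88): {"s":88,"vj":[[99,31,98,61,50],[35,47],{"xjn":4,"ygz":15},[43,91],[24,65,38,82,85]]}
After op 5 (add /vj/0 39): {"s":88,"vj":[39,[99,31,98,61,50],[35,47],{"xjn":4,"ygz":15},[43,91],[24,65,38,82,85]]}
After op 6 (replace /vj/5/3 6): {"s":88,"vj":[39,[99,31,98,61,50],[35,47],{"xjn":4,"ygz":15},[43,91],[24,65,38,6,85]]}
After op 7 (replace /vj/3/xjn 39): {"s":88,"vj":[39,[99,31,98,61,50],[35,47],{"xjn":39,"ygz":15},[43,91],[24,65,38,6,85]]}
After op 8 (replace /vj/1/3 65): {"s":88,"vj":[39,[99,31,98,65,50],[35,47],{"xjn":39,"ygz":15},[43,91],[24,65,38,6,85]]}
After op 9 (replace /vj/4 25): {"s":88,"vj":[39,[99,31,98,65,50],[35,47],{"xjn":39,"ygz":15},25,[24,65,38,6,85]]}
After op 10 (add /s 27): {"s":27,"vj":[39,[99,31,98,65,50],[35,47],{"xjn":39,"ygz":15},25,[24,65,38,6,85]]}
After op 11 (add /vj/3/l 50): {"s":27,"vj":[39,[99,31,98,65,50],[35,47],{"l":50,"xjn":39,"ygz":15},25,[24,65,38,6,85]]}
After op 12 (remove /vj/3/ygz): {"s":27,"vj":[39,[99,31,98,65,50],[35,47],{"l":50,"xjn":39},25,[24,65,38,6,85]]}
After op 13 (add /vj 67): {"s":27,"vj":67}
After op 14 (replace /vj 25): {"s":27,"vj":25}
After op 15 (add /vj 7): {"s":27,"vj":7}
After op 16 (replace /vj 92): {"s":27,"vj":92}
After op 17 (add /vj 21): {"s":27,"vj":21}
After op 18 (replace /s 54): {"s":54,"vj":21}
After op 19 (replace /vj 25): {"s":54,"vj":25}
After op 20 (add /pb 74): {"pb":74,"s":54,"vj":25}
After op 21 (add /pb 57): {"pb":57,"s":54,"vj":25}
After op 22 (replace /vj 92): {"pb":57,"s":54,"vj":92}
After op 23 (remove /s): {"pb":57,"vj":92}
After op 24 (replace /pb 36): {"pb":36,"vj":92}
After op 25 (remove /pb): {"vj":92}
Value at /vj: 92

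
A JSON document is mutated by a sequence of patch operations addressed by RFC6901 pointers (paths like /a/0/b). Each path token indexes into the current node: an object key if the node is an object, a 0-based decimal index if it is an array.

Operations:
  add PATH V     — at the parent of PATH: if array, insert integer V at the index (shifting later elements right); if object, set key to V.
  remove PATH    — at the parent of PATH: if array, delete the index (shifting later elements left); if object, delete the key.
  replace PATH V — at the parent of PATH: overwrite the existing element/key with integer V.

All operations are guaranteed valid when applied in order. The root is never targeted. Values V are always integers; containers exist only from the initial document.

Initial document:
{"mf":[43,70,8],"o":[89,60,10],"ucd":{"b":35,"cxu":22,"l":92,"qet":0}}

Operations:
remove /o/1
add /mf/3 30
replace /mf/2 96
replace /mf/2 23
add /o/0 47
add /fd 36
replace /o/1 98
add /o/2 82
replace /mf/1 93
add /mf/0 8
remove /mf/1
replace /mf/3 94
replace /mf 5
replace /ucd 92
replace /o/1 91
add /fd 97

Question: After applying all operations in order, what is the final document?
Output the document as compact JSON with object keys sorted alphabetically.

Answer: {"fd":97,"mf":5,"o":[47,91,82,10],"ucd":92}

Derivation:
After op 1 (remove /o/1): {"mf":[43,70,8],"o":[89,10],"ucd":{"b":35,"cxu":22,"l":92,"qet":0}}
After op 2 (add /mf/3 30): {"mf":[43,70,8,30],"o":[89,10],"ucd":{"b":35,"cxu":22,"l":92,"qet":0}}
After op 3 (replace /mf/2 96): {"mf":[43,70,96,30],"o":[89,10],"ucd":{"b":35,"cxu":22,"l":92,"qet":0}}
After op 4 (replace /mf/2 23): {"mf":[43,70,23,30],"o":[89,10],"ucd":{"b":35,"cxu":22,"l":92,"qet":0}}
After op 5 (add /o/0 47): {"mf":[43,70,23,30],"o":[47,89,10],"ucd":{"b":35,"cxu":22,"l":92,"qet":0}}
After op 6 (add /fd 36): {"fd":36,"mf":[43,70,23,30],"o":[47,89,10],"ucd":{"b":35,"cxu":22,"l":92,"qet":0}}
After op 7 (replace /o/1 98): {"fd":36,"mf":[43,70,23,30],"o":[47,98,10],"ucd":{"b":35,"cxu":22,"l":92,"qet":0}}
After op 8 (add /o/2 82): {"fd":36,"mf":[43,70,23,30],"o":[47,98,82,10],"ucd":{"b":35,"cxu":22,"l":92,"qet":0}}
After op 9 (replace /mf/1 93): {"fd":36,"mf":[43,93,23,30],"o":[47,98,82,10],"ucd":{"b":35,"cxu":22,"l":92,"qet":0}}
After op 10 (add /mf/0 8): {"fd":36,"mf":[8,43,93,23,30],"o":[47,98,82,10],"ucd":{"b":35,"cxu":22,"l":92,"qet":0}}
After op 11 (remove /mf/1): {"fd":36,"mf":[8,93,23,30],"o":[47,98,82,10],"ucd":{"b":35,"cxu":22,"l":92,"qet":0}}
After op 12 (replace /mf/3 94): {"fd":36,"mf":[8,93,23,94],"o":[47,98,82,10],"ucd":{"b":35,"cxu":22,"l":92,"qet":0}}
After op 13 (replace /mf 5): {"fd":36,"mf":5,"o":[47,98,82,10],"ucd":{"b":35,"cxu":22,"l":92,"qet":0}}
After op 14 (replace /ucd 92): {"fd":36,"mf":5,"o":[47,98,82,10],"ucd":92}
After op 15 (replace /o/1 91): {"fd":36,"mf":5,"o":[47,91,82,10],"ucd":92}
After op 16 (add /fd 97): {"fd":97,"mf":5,"o":[47,91,82,10],"ucd":92}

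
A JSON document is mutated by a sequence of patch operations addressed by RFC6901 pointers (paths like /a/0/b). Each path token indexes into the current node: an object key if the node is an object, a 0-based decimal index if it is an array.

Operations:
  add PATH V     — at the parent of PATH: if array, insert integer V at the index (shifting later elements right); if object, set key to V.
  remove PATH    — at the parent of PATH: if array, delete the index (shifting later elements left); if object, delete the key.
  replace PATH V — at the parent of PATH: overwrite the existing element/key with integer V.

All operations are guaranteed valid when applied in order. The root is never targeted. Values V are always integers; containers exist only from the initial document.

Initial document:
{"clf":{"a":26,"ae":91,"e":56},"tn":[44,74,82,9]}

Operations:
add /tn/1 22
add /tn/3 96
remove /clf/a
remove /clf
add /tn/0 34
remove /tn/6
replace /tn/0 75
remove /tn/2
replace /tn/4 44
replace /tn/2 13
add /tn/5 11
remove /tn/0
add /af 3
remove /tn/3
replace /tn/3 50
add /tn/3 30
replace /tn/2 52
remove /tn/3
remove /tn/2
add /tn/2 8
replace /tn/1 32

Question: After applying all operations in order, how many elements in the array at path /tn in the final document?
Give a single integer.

After op 1 (add /tn/1 22): {"clf":{"a":26,"ae":91,"e":56},"tn":[44,22,74,82,9]}
After op 2 (add /tn/3 96): {"clf":{"a":26,"ae":91,"e":56},"tn":[44,22,74,96,82,9]}
After op 3 (remove /clf/a): {"clf":{"ae":91,"e":56},"tn":[44,22,74,96,82,9]}
After op 4 (remove /clf): {"tn":[44,22,74,96,82,9]}
After op 5 (add /tn/0 34): {"tn":[34,44,22,74,96,82,9]}
After op 6 (remove /tn/6): {"tn":[34,44,22,74,96,82]}
After op 7 (replace /tn/0 75): {"tn":[75,44,22,74,96,82]}
After op 8 (remove /tn/2): {"tn":[75,44,74,96,82]}
After op 9 (replace /tn/4 44): {"tn":[75,44,74,96,44]}
After op 10 (replace /tn/2 13): {"tn":[75,44,13,96,44]}
After op 11 (add /tn/5 11): {"tn":[75,44,13,96,44,11]}
After op 12 (remove /tn/0): {"tn":[44,13,96,44,11]}
After op 13 (add /af 3): {"af":3,"tn":[44,13,96,44,11]}
After op 14 (remove /tn/3): {"af":3,"tn":[44,13,96,11]}
After op 15 (replace /tn/3 50): {"af":3,"tn":[44,13,96,50]}
After op 16 (add /tn/3 30): {"af":3,"tn":[44,13,96,30,50]}
After op 17 (replace /tn/2 52): {"af":3,"tn":[44,13,52,30,50]}
After op 18 (remove /tn/3): {"af":3,"tn":[44,13,52,50]}
After op 19 (remove /tn/2): {"af":3,"tn":[44,13,50]}
After op 20 (add /tn/2 8): {"af":3,"tn":[44,13,8,50]}
After op 21 (replace /tn/1 32): {"af":3,"tn":[44,32,8,50]}
Size at path /tn: 4

Answer: 4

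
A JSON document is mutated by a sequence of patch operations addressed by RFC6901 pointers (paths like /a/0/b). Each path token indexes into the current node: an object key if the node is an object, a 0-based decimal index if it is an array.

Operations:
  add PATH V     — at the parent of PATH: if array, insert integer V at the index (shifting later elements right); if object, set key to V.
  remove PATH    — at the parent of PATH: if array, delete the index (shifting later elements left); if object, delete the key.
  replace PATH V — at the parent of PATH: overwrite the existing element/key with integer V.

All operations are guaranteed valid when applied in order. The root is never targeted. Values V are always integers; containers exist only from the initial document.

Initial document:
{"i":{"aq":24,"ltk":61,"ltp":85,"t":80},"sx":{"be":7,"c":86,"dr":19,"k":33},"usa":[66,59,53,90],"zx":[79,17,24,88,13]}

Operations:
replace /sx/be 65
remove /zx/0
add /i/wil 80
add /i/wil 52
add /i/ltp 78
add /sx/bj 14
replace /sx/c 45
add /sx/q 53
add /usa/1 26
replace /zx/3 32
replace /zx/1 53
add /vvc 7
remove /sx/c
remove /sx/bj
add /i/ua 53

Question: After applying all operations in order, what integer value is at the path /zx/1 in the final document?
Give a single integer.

Answer: 53

Derivation:
After op 1 (replace /sx/be 65): {"i":{"aq":24,"ltk":61,"ltp":85,"t":80},"sx":{"be":65,"c":86,"dr":19,"k":33},"usa":[66,59,53,90],"zx":[79,17,24,88,13]}
After op 2 (remove /zx/0): {"i":{"aq":24,"ltk":61,"ltp":85,"t":80},"sx":{"be":65,"c":86,"dr":19,"k":33},"usa":[66,59,53,90],"zx":[17,24,88,13]}
After op 3 (add /i/wil 80): {"i":{"aq":24,"ltk":61,"ltp":85,"t":80,"wil":80},"sx":{"be":65,"c":86,"dr":19,"k":33},"usa":[66,59,53,90],"zx":[17,24,88,13]}
After op 4 (add /i/wil 52): {"i":{"aq":24,"ltk":61,"ltp":85,"t":80,"wil":52},"sx":{"be":65,"c":86,"dr":19,"k":33},"usa":[66,59,53,90],"zx":[17,24,88,13]}
After op 5 (add /i/ltp 78): {"i":{"aq":24,"ltk":61,"ltp":78,"t":80,"wil":52},"sx":{"be":65,"c":86,"dr":19,"k":33},"usa":[66,59,53,90],"zx":[17,24,88,13]}
After op 6 (add /sx/bj 14): {"i":{"aq":24,"ltk":61,"ltp":78,"t":80,"wil":52},"sx":{"be":65,"bj":14,"c":86,"dr":19,"k":33},"usa":[66,59,53,90],"zx":[17,24,88,13]}
After op 7 (replace /sx/c 45): {"i":{"aq":24,"ltk":61,"ltp":78,"t":80,"wil":52},"sx":{"be":65,"bj":14,"c":45,"dr":19,"k":33},"usa":[66,59,53,90],"zx":[17,24,88,13]}
After op 8 (add /sx/q 53): {"i":{"aq":24,"ltk":61,"ltp":78,"t":80,"wil":52},"sx":{"be":65,"bj":14,"c":45,"dr":19,"k":33,"q":53},"usa":[66,59,53,90],"zx":[17,24,88,13]}
After op 9 (add /usa/1 26): {"i":{"aq":24,"ltk":61,"ltp":78,"t":80,"wil":52},"sx":{"be":65,"bj":14,"c":45,"dr":19,"k":33,"q":53},"usa":[66,26,59,53,90],"zx":[17,24,88,13]}
After op 10 (replace /zx/3 32): {"i":{"aq":24,"ltk":61,"ltp":78,"t":80,"wil":52},"sx":{"be":65,"bj":14,"c":45,"dr":19,"k":33,"q":53},"usa":[66,26,59,53,90],"zx":[17,24,88,32]}
After op 11 (replace /zx/1 53): {"i":{"aq":24,"ltk":61,"ltp":78,"t":80,"wil":52},"sx":{"be":65,"bj":14,"c":45,"dr":19,"k":33,"q":53},"usa":[66,26,59,53,90],"zx":[17,53,88,32]}
After op 12 (add /vvc 7): {"i":{"aq":24,"ltk":61,"ltp":78,"t":80,"wil":52},"sx":{"be":65,"bj":14,"c":45,"dr":19,"k":33,"q":53},"usa":[66,26,59,53,90],"vvc":7,"zx":[17,53,88,32]}
After op 13 (remove /sx/c): {"i":{"aq":24,"ltk":61,"ltp":78,"t":80,"wil":52},"sx":{"be":65,"bj":14,"dr":19,"k":33,"q":53},"usa":[66,26,59,53,90],"vvc":7,"zx":[17,53,88,32]}
After op 14 (remove /sx/bj): {"i":{"aq":24,"ltk":61,"ltp":78,"t":80,"wil":52},"sx":{"be":65,"dr":19,"k":33,"q":53},"usa":[66,26,59,53,90],"vvc":7,"zx":[17,53,88,32]}
After op 15 (add /i/ua 53): {"i":{"aq":24,"ltk":61,"ltp":78,"t":80,"ua":53,"wil":52},"sx":{"be":65,"dr":19,"k":33,"q":53},"usa":[66,26,59,53,90],"vvc":7,"zx":[17,53,88,32]}
Value at /zx/1: 53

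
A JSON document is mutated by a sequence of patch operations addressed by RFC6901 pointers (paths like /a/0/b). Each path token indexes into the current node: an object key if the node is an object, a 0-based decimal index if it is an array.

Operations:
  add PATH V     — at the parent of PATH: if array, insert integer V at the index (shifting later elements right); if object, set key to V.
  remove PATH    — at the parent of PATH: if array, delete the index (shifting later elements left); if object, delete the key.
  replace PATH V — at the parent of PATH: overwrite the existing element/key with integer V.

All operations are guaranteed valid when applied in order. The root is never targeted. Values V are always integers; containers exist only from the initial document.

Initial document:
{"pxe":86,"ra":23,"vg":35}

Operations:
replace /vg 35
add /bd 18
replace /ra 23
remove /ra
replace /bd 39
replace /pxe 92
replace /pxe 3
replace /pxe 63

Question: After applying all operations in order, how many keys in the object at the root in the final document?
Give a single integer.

Answer: 3

Derivation:
After op 1 (replace /vg 35): {"pxe":86,"ra":23,"vg":35}
After op 2 (add /bd 18): {"bd":18,"pxe":86,"ra":23,"vg":35}
After op 3 (replace /ra 23): {"bd":18,"pxe":86,"ra":23,"vg":35}
After op 4 (remove /ra): {"bd":18,"pxe":86,"vg":35}
After op 5 (replace /bd 39): {"bd":39,"pxe":86,"vg":35}
After op 6 (replace /pxe 92): {"bd":39,"pxe":92,"vg":35}
After op 7 (replace /pxe 3): {"bd":39,"pxe":3,"vg":35}
After op 8 (replace /pxe 63): {"bd":39,"pxe":63,"vg":35}
Size at the root: 3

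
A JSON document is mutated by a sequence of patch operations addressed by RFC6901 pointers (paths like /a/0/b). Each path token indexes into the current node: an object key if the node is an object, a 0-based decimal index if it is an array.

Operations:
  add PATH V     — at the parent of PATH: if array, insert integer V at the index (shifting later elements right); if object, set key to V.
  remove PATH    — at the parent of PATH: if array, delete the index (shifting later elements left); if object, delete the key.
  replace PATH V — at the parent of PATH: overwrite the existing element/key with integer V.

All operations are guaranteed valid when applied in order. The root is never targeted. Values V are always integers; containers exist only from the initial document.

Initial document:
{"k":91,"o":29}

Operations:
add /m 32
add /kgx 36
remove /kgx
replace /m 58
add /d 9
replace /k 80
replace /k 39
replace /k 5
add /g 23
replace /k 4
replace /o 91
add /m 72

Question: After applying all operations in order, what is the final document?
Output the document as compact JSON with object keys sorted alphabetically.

Answer: {"d":9,"g":23,"k":4,"m":72,"o":91}

Derivation:
After op 1 (add /m 32): {"k":91,"m":32,"o":29}
After op 2 (add /kgx 36): {"k":91,"kgx":36,"m":32,"o":29}
After op 3 (remove /kgx): {"k":91,"m":32,"o":29}
After op 4 (replace /m 58): {"k":91,"m":58,"o":29}
After op 5 (add /d 9): {"d":9,"k":91,"m":58,"o":29}
After op 6 (replace /k 80): {"d":9,"k":80,"m":58,"o":29}
After op 7 (replace /k 39): {"d":9,"k":39,"m":58,"o":29}
After op 8 (replace /k 5): {"d":9,"k":5,"m":58,"o":29}
After op 9 (add /g 23): {"d":9,"g":23,"k":5,"m":58,"o":29}
After op 10 (replace /k 4): {"d":9,"g":23,"k":4,"m":58,"o":29}
After op 11 (replace /o 91): {"d":9,"g":23,"k":4,"m":58,"o":91}
After op 12 (add /m 72): {"d":9,"g":23,"k":4,"m":72,"o":91}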